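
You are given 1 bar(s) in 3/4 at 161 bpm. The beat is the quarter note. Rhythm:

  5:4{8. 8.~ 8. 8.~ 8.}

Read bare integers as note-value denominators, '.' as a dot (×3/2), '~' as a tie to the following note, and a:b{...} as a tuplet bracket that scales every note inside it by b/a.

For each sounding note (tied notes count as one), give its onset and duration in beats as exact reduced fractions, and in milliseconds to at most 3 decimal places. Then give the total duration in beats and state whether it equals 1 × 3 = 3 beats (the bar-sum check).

1) 0.0ms=0b +223.602ms=3/5b
2) 223.602ms=3/5b +447.205ms=6/5b
3) 670.807ms=9/5b +447.205ms=6/5b
Σ=3b of 3 (161bpm 3/4) — PASS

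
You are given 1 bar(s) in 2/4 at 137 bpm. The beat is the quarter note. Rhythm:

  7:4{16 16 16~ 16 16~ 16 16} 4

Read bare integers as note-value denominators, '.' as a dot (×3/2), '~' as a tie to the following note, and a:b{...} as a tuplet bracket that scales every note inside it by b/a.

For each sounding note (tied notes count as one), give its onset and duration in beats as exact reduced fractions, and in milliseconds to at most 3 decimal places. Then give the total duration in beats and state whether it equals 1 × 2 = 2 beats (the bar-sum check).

1) 0.0ms=0b +62.565ms=1/7b
2) 62.565ms=1/7b +62.565ms=1/7b
3) 125.13ms=2/7b +125.13ms=2/7b
4) 250.261ms=4/7b +125.13ms=2/7b
5) 375.391ms=6/7b +62.565ms=1/7b
6) 437.956ms=1b +437.956ms=1b
Σ=2b of 2 (137bpm 2/4) — PASS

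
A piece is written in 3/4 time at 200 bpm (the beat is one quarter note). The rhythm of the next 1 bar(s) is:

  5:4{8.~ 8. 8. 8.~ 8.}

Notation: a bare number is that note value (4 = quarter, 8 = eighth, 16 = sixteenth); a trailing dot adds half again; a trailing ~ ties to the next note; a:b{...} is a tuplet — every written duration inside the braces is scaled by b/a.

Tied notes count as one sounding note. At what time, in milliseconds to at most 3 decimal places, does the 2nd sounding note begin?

1. 0.0ms @ 0 + 360.0ms (6/5)
2. 360.0ms @ 6/5 + 180.0ms (3/5)
3. 540.0ms @ 9/5 + 360.0ms (6/5)

note 2 onset = 6/5b = 360.0ms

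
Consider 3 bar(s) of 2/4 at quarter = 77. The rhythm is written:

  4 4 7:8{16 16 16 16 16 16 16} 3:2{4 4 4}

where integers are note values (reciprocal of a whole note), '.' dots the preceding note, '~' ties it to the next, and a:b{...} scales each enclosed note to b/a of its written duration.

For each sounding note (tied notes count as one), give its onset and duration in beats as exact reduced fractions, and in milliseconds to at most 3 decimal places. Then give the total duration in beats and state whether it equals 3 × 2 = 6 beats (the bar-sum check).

1) 0.0ms=0b +779.221ms=1b
2) 779.221ms=1b +779.221ms=1b
3) 1558.442ms=2b +222.635ms=2/7b
4) 1781.076ms=16/7b +222.635ms=2/7b
5) 2003.711ms=18/7b +222.635ms=2/7b
6) 2226.345ms=20/7b +222.635ms=2/7b
7) 2448.98ms=22/7b +222.635ms=2/7b
8) 2671.614ms=24/7b +222.635ms=2/7b
9) 2894.249ms=26/7b +222.635ms=2/7b
10) 3116.883ms=4b +519.481ms=2/3b
11) 3636.364ms=14/3b +519.481ms=2/3b
12) 4155.844ms=16/3b +519.481ms=2/3b
Σ=6b of 6 (77bpm 2/4) — PASS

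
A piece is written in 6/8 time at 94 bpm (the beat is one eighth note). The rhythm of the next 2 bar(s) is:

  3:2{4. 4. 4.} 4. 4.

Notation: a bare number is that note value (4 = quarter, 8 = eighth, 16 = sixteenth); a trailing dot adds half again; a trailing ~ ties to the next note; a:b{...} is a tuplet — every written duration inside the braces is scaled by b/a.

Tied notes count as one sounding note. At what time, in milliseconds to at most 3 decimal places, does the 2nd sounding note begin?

note 2 onset = 2b = 1276.596ms

1. 0.0ms @ 0 + 1276.596ms (2)
2. 1276.596ms @ 2 + 1276.596ms (2)
3. 2553.191ms @ 4 + 1276.596ms (2)
4. 3829.787ms @ 6 + 1914.894ms (3)
5. 5744.681ms @ 9 + 1914.894ms (3)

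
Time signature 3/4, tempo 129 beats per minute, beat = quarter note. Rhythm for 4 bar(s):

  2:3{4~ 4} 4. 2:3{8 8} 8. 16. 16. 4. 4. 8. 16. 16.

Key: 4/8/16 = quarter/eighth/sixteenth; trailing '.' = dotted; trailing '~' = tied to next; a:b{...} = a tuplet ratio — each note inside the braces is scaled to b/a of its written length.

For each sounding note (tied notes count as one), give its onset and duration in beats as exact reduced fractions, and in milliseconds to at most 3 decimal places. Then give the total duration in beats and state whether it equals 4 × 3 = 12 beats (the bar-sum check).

1) 0.0ms=0b +1395.349ms=3b
2) 1395.349ms=3b +697.674ms=3/2b
3) 2093.023ms=9/2b +348.837ms=3/4b
4) 2441.86ms=21/4b +348.837ms=3/4b
5) 2790.698ms=6b +348.837ms=3/4b
6) 3139.535ms=27/4b +174.419ms=3/8b
7) 3313.953ms=57/8b +174.419ms=3/8b
8) 3488.372ms=15/2b +697.674ms=3/2b
9) 4186.047ms=9b +697.674ms=3/2b
10) 4883.721ms=21/2b +348.837ms=3/4b
11) 5232.558ms=45/4b +174.419ms=3/8b
12) 5406.977ms=93/8b +174.419ms=3/8b
Σ=12b of 12 (129bpm 3/4) — PASS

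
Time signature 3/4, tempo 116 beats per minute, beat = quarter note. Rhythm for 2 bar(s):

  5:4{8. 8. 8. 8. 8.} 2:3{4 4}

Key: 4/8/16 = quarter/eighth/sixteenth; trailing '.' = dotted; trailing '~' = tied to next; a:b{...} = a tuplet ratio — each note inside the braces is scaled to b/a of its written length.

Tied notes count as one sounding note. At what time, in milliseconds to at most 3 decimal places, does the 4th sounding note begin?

1. 0.0ms @ 0 + 310.345ms (3/5)
2. 310.345ms @ 3/5 + 310.345ms (3/5)
3. 620.69ms @ 6/5 + 310.345ms (3/5)
4. 931.034ms @ 9/5 + 310.345ms (3/5)
5. 1241.379ms @ 12/5 + 310.345ms (3/5)
6. 1551.724ms @ 3 + 775.862ms (3/2)
7. 2327.586ms @ 9/2 + 775.862ms (3/2)

note 4 onset = 9/5b = 931.034ms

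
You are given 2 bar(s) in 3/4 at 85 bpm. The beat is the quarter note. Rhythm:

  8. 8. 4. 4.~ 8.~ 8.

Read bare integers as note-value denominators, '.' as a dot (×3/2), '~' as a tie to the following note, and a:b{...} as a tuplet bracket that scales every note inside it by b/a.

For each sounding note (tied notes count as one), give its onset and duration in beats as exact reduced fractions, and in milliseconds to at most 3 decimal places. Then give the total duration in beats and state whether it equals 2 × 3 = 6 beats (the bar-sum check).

1) 0.0ms=0b +529.412ms=3/4b
2) 529.412ms=3/4b +529.412ms=3/4b
3) 1058.824ms=3/2b +1058.824ms=3/2b
4) 2117.647ms=3b +2117.647ms=3b
Σ=6b of 6 (85bpm 3/4) — PASS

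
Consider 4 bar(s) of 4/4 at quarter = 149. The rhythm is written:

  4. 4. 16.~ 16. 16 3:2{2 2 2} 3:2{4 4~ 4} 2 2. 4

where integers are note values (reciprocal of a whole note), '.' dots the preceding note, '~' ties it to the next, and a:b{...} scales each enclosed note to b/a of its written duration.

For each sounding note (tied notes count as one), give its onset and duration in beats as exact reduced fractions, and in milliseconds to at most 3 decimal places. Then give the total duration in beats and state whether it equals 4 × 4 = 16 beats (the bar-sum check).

1) 0.0ms=0b +604.027ms=3/2b
2) 604.027ms=3/2b +604.027ms=3/2b
3) 1208.054ms=3b +302.013ms=3/4b
4) 1510.067ms=15/4b +100.671ms=1/4b
5) 1610.738ms=4b +536.913ms=4/3b
6) 2147.651ms=16/3b +536.913ms=4/3b
7) 2684.564ms=20/3b +536.913ms=4/3b
8) 3221.477ms=8b +268.456ms=2/3b
9) 3489.933ms=26/3b +536.913ms=4/3b
10) 4026.846ms=10b +805.369ms=2b
11) 4832.215ms=12b +1208.054ms=3b
12) 6040.268ms=15b +402.685ms=1b
Σ=16b of 16 (149bpm 4/4) — PASS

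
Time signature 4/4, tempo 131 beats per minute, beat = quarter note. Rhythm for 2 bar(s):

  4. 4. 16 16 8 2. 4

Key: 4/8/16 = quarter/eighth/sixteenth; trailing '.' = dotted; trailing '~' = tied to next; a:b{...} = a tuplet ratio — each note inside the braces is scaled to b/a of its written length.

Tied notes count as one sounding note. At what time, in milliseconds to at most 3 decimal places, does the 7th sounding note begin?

note 7 onset = 7b = 3206.107ms

1. 0.0ms @ 0 + 687.023ms (3/2)
2. 687.023ms @ 3/2 + 687.023ms (3/2)
3. 1374.046ms @ 3 + 114.504ms (1/4)
4. 1488.55ms @ 13/4 + 114.504ms (1/4)
5. 1603.053ms @ 7/2 + 229.008ms (1/2)
6. 1832.061ms @ 4 + 1374.046ms (3)
7. 3206.107ms @ 7 + 458.015ms (1)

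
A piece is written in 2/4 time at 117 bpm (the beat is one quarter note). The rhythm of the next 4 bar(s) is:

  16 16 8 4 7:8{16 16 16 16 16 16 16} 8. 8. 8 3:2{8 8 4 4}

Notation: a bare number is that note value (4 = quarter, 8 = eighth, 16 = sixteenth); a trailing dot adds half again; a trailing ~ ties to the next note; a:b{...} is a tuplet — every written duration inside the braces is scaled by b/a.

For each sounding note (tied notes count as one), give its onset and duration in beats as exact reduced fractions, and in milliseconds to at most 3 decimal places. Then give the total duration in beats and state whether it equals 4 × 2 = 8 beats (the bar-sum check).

1) 0.0ms=0b +128.205ms=1/4b
2) 128.205ms=1/4b +128.205ms=1/4b
3) 256.41ms=1/2b +256.41ms=1/2b
4) 512.821ms=1b +512.821ms=1b
5) 1025.641ms=2b +146.52ms=2/7b
6) 1172.161ms=16/7b +146.52ms=2/7b
7) 1318.681ms=18/7b +146.52ms=2/7b
8) 1465.201ms=20/7b +146.52ms=2/7b
9) 1611.722ms=22/7b +146.52ms=2/7b
10) 1758.242ms=24/7b +146.52ms=2/7b
11) 1904.762ms=26/7b +146.52ms=2/7b
12) 2051.282ms=4b +384.615ms=3/4b
13) 2435.897ms=19/4b +384.615ms=3/4b
14) 2820.513ms=11/2b +256.41ms=1/2b
15) 3076.923ms=6b +170.94ms=1/3b
16) 3247.863ms=19/3b +170.94ms=1/3b
17) 3418.803ms=20/3b +341.88ms=2/3b
18) 3760.684ms=22/3b +341.88ms=2/3b
Σ=8b of 8 (117bpm 2/4) — PASS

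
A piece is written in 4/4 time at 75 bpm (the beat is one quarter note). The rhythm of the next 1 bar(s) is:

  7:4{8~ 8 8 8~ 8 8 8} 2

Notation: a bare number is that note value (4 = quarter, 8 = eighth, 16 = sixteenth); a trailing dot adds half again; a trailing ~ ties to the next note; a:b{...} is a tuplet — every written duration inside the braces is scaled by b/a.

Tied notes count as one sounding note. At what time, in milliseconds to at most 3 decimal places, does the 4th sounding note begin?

note 4 onset = 10/7b = 1142.857ms

1. 0.0ms @ 0 + 457.143ms (4/7)
2. 457.143ms @ 4/7 + 228.571ms (2/7)
3. 685.714ms @ 6/7 + 457.143ms (4/7)
4. 1142.857ms @ 10/7 + 228.571ms (2/7)
5. 1371.429ms @ 12/7 + 228.571ms (2/7)
6. 1600.0ms @ 2 + 1600.0ms (2)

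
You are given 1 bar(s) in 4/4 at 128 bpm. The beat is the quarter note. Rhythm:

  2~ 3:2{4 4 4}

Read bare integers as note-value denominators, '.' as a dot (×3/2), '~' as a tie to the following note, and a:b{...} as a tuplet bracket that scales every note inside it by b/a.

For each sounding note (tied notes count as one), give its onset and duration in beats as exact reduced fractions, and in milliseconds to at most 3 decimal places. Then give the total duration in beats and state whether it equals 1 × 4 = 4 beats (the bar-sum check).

1) 0.0ms=0b +1250.0ms=8/3b
2) 1250.0ms=8/3b +312.5ms=2/3b
3) 1562.5ms=10/3b +312.5ms=2/3b
Σ=4b of 4 (128bpm 4/4) — PASS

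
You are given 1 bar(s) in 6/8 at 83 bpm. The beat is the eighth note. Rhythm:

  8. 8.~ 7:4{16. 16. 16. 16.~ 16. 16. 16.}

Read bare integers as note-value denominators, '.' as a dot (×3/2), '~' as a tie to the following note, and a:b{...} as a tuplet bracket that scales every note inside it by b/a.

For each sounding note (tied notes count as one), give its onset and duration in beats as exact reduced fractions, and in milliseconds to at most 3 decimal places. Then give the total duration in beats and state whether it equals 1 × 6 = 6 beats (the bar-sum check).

1) 0.0ms=0b +1084.337ms=3/2b
2) 1084.337ms=3/2b +1394.148ms=27/14b
3) 2478.485ms=24/7b +309.811ms=3/7b
4) 2788.296ms=27/7b +309.811ms=3/7b
5) 3098.107ms=30/7b +619.621ms=6/7b
6) 3717.728ms=36/7b +309.811ms=3/7b
7) 4027.539ms=39/7b +309.811ms=3/7b
Σ=6b of 6 (83bpm 6/8) — PASS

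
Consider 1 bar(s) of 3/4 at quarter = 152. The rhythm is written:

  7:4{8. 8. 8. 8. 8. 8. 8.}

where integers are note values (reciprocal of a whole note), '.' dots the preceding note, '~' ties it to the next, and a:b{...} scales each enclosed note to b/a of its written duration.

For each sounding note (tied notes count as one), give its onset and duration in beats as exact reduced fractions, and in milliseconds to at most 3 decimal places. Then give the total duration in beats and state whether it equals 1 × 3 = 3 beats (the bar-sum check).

1) 0.0ms=0b +169.173ms=3/7b
2) 169.173ms=3/7b +169.173ms=3/7b
3) 338.346ms=6/7b +169.173ms=3/7b
4) 507.519ms=9/7b +169.173ms=3/7b
5) 676.692ms=12/7b +169.173ms=3/7b
6) 845.865ms=15/7b +169.173ms=3/7b
7) 1015.038ms=18/7b +169.173ms=3/7b
Σ=3b of 3 (152bpm 3/4) — PASS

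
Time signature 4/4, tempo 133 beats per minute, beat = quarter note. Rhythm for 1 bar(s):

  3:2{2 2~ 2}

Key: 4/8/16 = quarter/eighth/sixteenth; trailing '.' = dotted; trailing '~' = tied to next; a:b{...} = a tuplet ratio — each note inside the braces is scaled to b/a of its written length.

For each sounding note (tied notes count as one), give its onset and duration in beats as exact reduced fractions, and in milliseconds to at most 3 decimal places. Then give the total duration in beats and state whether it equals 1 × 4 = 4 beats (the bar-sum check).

1) 0.0ms=0b +601.504ms=4/3b
2) 601.504ms=4/3b +1203.008ms=8/3b
Σ=4b of 4 (133bpm 4/4) — PASS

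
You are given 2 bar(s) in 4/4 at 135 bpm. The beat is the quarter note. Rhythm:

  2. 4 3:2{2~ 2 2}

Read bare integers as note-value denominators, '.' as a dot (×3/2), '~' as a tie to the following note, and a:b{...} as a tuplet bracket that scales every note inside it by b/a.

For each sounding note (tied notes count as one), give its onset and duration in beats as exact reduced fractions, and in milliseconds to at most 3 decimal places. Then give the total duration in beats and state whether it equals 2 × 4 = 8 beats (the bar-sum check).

1) 0.0ms=0b +1333.333ms=3b
2) 1333.333ms=3b +444.444ms=1b
3) 1777.778ms=4b +1185.185ms=8/3b
4) 2962.963ms=20/3b +592.593ms=4/3b
Σ=8b of 8 (135bpm 4/4) — PASS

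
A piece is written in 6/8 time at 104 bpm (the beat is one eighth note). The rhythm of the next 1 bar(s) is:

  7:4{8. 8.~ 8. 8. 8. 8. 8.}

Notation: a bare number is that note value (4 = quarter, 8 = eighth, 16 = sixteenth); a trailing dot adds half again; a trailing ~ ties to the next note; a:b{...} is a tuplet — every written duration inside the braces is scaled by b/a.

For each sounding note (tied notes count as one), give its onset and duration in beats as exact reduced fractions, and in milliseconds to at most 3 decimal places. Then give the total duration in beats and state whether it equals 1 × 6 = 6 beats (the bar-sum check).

1) 0.0ms=0b +494.505ms=6/7b
2) 494.505ms=6/7b +989.011ms=12/7b
3) 1483.516ms=18/7b +494.505ms=6/7b
4) 1978.022ms=24/7b +494.505ms=6/7b
5) 2472.527ms=30/7b +494.505ms=6/7b
6) 2967.033ms=36/7b +494.505ms=6/7b
Σ=6b of 6 (104bpm 6/8) — PASS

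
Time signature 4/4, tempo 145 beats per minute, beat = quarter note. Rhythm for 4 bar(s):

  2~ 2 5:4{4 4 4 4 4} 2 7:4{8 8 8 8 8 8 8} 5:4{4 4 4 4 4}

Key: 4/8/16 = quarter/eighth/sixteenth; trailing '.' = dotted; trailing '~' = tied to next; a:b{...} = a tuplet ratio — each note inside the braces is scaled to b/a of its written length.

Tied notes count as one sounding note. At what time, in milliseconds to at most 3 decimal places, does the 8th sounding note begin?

note 8 onset = 10b = 4137.931ms

1. 0.0ms @ 0 + 1655.172ms (4)
2. 1655.172ms @ 4 + 331.034ms (4/5)
3. 1986.207ms @ 24/5 + 331.034ms (4/5)
4. 2317.241ms @ 28/5 + 331.034ms (4/5)
5. 2648.276ms @ 32/5 + 331.034ms (4/5)
6. 2979.31ms @ 36/5 + 331.034ms (4/5)
7. 3310.345ms @ 8 + 827.586ms (2)
8. 4137.931ms @ 10 + 118.227ms (2/7)
9. 4256.158ms @ 72/7 + 118.227ms (2/7)
10. 4374.384ms @ 74/7 + 118.227ms (2/7)
11. 4492.611ms @ 76/7 + 118.227ms (2/7)
12. 4610.837ms @ 78/7 + 118.227ms (2/7)
13. 4729.064ms @ 80/7 + 118.227ms (2/7)
14. 4847.291ms @ 82/7 + 118.227ms (2/7)
15. 4965.517ms @ 12 + 331.034ms (4/5)
16. 5296.552ms @ 64/5 + 331.034ms (4/5)
17. 5627.586ms @ 68/5 + 331.034ms (4/5)
18. 5958.621ms @ 72/5 + 331.034ms (4/5)
19. 6289.655ms @ 76/5 + 331.034ms (4/5)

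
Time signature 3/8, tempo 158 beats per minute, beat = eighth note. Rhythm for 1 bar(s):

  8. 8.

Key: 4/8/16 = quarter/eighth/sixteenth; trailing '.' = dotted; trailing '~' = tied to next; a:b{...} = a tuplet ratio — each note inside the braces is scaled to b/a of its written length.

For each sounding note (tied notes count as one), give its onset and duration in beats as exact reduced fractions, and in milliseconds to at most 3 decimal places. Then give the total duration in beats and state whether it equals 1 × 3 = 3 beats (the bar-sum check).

1) 0.0ms=0b +569.62ms=3/2b
2) 569.62ms=3/2b +569.62ms=3/2b
Σ=3b of 3 (158bpm 3/8) — PASS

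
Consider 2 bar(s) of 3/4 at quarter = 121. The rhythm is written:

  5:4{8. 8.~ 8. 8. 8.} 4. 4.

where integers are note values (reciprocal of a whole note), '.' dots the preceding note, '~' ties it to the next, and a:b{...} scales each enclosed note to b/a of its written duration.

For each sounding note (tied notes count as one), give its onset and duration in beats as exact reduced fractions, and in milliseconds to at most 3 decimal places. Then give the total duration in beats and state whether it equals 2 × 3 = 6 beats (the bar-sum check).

1) 0.0ms=0b +297.521ms=3/5b
2) 297.521ms=3/5b +595.041ms=6/5b
3) 892.562ms=9/5b +297.521ms=3/5b
4) 1190.083ms=12/5b +297.521ms=3/5b
5) 1487.603ms=3b +743.802ms=3/2b
6) 2231.405ms=9/2b +743.802ms=3/2b
Σ=6b of 6 (121bpm 3/4) — PASS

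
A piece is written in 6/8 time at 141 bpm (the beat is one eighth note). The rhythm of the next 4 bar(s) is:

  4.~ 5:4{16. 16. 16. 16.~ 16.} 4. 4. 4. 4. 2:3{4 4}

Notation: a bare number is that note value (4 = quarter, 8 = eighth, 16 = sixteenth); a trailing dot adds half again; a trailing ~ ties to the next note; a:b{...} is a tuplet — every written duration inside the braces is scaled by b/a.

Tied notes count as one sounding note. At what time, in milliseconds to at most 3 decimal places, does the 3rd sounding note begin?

1. 0.0ms @ 0 + 1531.915ms (18/5)
2. 1531.915ms @ 18/5 + 255.319ms (3/5)
3. 1787.234ms @ 21/5 + 255.319ms (3/5)
4. 2042.553ms @ 24/5 + 510.638ms (6/5)
5. 2553.191ms @ 6 + 1276.596ms (3)
6. 3829.787ms @ 9 + 1276.596ms (3)
7. 5106.383ms @ 12 + 1276.596ms (3)
8. 6382.979ms @ 15 + 1276.596ms (3)
9. 7659.574ms @ 18 + 1276.596ms (3)
10. 8936.17ms @ 21 + 1276.596ms (3)

note 3 onset = 21/5b = 1787.234ms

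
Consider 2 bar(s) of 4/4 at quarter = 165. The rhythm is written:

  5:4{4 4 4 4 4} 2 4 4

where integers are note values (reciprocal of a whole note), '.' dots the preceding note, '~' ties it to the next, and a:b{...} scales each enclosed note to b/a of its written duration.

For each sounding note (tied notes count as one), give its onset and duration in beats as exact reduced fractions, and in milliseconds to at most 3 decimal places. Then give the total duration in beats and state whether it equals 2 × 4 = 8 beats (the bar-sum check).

1) 0.0ms=0b +290.909ms=4/5b
2) 290.909ms=4/5b +290.909ms=4/5b
3) 581.818ms=8/5b +290.909ms=4/5b
4) 872.727ms=12/5b +290.909ms=4/5b
5) 1163.636ms=16/5b +290.909ms=4/5b
6) 1454.545ms=4b +727.273ms=2b
7) 2181.818ms=6b +363.636ms=1b
8) 2545.455ms=7b +363.636ms=1b
Σ=8b of 8 (165bpm 4/4) — PASS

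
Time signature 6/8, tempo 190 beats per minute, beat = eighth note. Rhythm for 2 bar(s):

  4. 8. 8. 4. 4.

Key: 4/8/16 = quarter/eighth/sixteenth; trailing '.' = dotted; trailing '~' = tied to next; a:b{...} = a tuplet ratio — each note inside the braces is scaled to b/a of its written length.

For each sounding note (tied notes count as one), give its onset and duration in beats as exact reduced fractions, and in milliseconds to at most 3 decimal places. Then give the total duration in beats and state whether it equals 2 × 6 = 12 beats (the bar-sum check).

1) 0.0ms=0b +947.368ms=3b
2) 947.368ms=3b +473.684ms=3/2b
3) 1421.053ms=9/2b +473.684ms=3/2b
4) 1894.737ms=6b +947.368ms=3b
5) 2842.105ms=9b +947.368ms=3b
Σ=12b of 12 (190bpm 6/8) — PASS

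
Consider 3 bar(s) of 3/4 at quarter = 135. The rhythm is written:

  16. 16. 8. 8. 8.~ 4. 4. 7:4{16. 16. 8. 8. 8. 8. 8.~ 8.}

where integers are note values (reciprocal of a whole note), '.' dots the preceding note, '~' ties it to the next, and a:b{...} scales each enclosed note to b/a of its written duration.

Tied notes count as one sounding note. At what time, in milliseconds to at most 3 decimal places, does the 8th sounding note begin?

note 8 onset = 87/14b = 2761.905ms

1. 0.0ms @ 0 + 166.667ms (3/8)
2. 166.667ms @ 3/8 + 166.667ms (3/8)
3. 333.333ms @ 3/4 + 333.333ms (3/4)
4. 666.667ms @ 3/2 + 333.333ms (3/4)
5. 1000.0ms @ 9/4 + 1000.0ms (9/4)
6. 2000.0ms @ 9/2 + 666.667ms (3/2)
7. 2666.667ms @ 6 + 95.238ms (3/14)
8. 2761.905ms @ 87/14 + 95.238ms (3/14)
9. 2857.143ms @ 45/7 + 190.476ms (3/7)
10. 3047.619ms @ 48/7 + 190.476ms (3/7)
11. 3238.095ms @ 51/7 + 190.476ms (3/7)
12. 3428.571ms @ 54/7 + 190.476ms (3/7)
13. 3619.048ms @ 57/7 + 380.952ms (6/7)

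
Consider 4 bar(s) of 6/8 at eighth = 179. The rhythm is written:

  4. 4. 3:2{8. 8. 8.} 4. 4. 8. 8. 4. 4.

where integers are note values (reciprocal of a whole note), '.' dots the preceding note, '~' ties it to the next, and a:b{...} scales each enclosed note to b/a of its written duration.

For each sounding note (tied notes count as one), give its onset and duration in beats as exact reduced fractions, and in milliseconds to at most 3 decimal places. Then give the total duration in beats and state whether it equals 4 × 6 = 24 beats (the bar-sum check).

1) 0.0ms=0b +1005.587ms=3b
2) 1005.587ms=3b +1005.587ms=3b
3) 2011.173ms=6b +335.196ms=1b
4) 2346.369ms=7b +335.196ms=1b
5) 2681.564ms=8b +335.196ms=1b
6) 3016.76ms=9b +1005.587ms=3b
7) 4022.346ms=12b +1005.587ms=3b
8) 5027.933ms=15b +502.793ms=3/2b
9) 5530.726ms=33/2b +502.793ms=3/2b
10) 6033.52ms=18b +1005.587ms=3b
11) 7039.106ms=21b +1005.587ms=3b
Σ=24b of 24 (179bpm 6/8) — PASS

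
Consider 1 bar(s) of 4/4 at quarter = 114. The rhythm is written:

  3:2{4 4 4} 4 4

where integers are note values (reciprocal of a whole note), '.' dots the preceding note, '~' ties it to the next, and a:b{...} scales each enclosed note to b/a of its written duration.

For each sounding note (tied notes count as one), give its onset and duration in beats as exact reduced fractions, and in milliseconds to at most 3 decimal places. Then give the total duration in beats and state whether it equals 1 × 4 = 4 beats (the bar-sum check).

1) 0.0ms=0b +350.877ms=2/3b
2) 350.877ms=2/3b +350.877ms=2/3b
3) 701.754ms=4/3b +350.877ms=2/3b
4) 1052.632ms=2b +526.316ms=1b
5) 1578.947ms=3b +526.316ms=1b
Σ=4b of 4 (114bpm 4/4) — PASS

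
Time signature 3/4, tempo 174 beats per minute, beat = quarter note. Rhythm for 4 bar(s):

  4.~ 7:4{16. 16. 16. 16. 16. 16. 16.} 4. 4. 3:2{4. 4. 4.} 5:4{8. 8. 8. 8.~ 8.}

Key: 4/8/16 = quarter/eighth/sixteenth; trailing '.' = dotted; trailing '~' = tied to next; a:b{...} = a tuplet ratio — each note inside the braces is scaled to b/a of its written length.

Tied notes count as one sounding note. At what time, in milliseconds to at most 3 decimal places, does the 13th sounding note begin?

1. 0.0ms @ 0 + 591.133ms (12/7)
2. 591.133ms @ 12/7 + 73.892ms (3/14)
3. 665.025ms @ 27/14 + 73.892ms (3/14)
4. 738.916ms @ 15/7 + 73.892ms (3/14)
5. 812.808ms @ 33/14 + 73.892ms (3/14)
6. 886.7ms @ 18/7 + 73.892ms (3/14)
7. 960.591ms @ 39/14 + 73.892ms (3/14)
8. 1034.483ms @ 3 + 517.241ms (3/2)
9. 1551.724ms @ 9/2 + 517.241ms (3/2)
10. 2068.966ms @ 6 + 344.828ms (1)
11. 2413.793ms @ 7 + 344.828ms (1)
12. 2758.621ms @ 8 + 344.828ms (1)
13. 3103.448ms @ 9 + 206.897ms (3/5)
14. 3310.345ms @ 48/5 + 206.897ms (3/5)
15. 3517.241ms @ 51/5 + 206.897ms (3/5)
16. 3724.138ms @ 54/5 + 413.793ms (6/5)

note 13 onset = 9b = 3103.448ms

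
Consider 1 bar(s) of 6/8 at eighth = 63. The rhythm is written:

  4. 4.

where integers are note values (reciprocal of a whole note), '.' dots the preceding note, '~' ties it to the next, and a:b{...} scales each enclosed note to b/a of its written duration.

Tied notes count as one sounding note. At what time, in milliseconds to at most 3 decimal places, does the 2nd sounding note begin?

1. 0.0ms @ 0 + 2857.143ms (3)
2. 2857.143ms @ 3 + 2857.143ms (3)

note 2 onset = 3b = 2857.143ms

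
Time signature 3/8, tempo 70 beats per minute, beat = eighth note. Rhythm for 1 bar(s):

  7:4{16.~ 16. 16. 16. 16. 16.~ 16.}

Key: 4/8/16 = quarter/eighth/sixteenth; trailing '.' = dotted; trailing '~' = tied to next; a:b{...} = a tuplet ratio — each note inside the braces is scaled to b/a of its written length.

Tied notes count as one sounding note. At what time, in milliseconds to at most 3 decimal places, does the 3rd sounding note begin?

note 3 onset = 9/7b = 1102.041ms

1. 0.0ms @ 0 + 734.694ms (6/7)
2. 734.694ms @ 6/7 + 367.347ms (3/7)
3. 1102.041ms @ 9/7 + 367.347ms (3/7)
4. 1469.388ms @ 12/7 + 367.347ms (3/7)
5. 1836.735ms @ 15/7 + 734.694ms (6/7)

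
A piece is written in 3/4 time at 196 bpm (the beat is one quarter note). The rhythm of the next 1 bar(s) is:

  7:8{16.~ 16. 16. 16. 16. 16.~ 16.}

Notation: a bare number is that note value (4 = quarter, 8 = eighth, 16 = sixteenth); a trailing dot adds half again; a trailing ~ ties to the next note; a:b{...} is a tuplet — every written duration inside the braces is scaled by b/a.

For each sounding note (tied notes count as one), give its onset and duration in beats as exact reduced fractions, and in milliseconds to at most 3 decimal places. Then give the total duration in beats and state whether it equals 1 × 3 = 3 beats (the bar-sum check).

1) 0.0ms=0b +262.391ms=6/7b
2) 262.391ms=6/7b +131.195ms=3/7b
3) 393.586ms=9/7b +131.195ms=3/7b
4) 524.781ms=12/7b +131.195ms=3/7b
5) 655.977ms=15/7b +262.391ms=6/7b
Σ=3b of 3 (196bpm 3/4) — PASS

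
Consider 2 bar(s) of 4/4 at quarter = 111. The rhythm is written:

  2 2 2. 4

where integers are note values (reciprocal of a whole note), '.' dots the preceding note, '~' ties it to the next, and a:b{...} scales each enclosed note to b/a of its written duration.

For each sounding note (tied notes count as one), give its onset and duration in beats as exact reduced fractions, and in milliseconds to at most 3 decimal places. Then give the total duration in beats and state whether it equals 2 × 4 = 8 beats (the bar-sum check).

1) 0.0ms=0b +1081.081ms=2b
2) 1081.081ms=2b +1081.081ms=2b
3) 2162.162ms=4b +1621.622ms=3b
4) 3783.784ms=7b +540.541ms=1b
Σ=8b of 8 (111bpm 4/4) — PASS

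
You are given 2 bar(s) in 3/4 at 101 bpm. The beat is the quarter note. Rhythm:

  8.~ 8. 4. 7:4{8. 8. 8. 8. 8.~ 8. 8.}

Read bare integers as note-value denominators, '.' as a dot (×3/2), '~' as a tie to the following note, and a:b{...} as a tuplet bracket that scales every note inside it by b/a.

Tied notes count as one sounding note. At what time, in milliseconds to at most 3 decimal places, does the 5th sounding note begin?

note 5 onset = 27/7b = 2291.372ms

1. 0.0ms @ 0 + 891.089ms (3/2)
2. 891.089ms @ 3/2 + 891.089ms (3/2)
3. 1782.178ms @ 3 + 254.597ms (3/7)
4. 2036.775ms @ 24/7 + 254.597ms (3/7)
5. 2291.372ms @ 27/7 + 254.597ms (3/7)
6. 2545.969ms @ 30/7 + 254.597ms (3/7)
7. 2800.566ms @ 33/7 + 509.194ms (6/7)
8. 3309.76ms @ 39/7 + 254.597ms (3/7)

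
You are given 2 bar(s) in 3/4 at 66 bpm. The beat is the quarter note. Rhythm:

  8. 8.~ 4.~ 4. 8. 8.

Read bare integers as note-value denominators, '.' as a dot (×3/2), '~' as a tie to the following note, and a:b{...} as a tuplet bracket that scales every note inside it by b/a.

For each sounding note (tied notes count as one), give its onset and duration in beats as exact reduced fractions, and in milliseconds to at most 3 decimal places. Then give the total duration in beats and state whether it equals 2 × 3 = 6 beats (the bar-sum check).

1) 0.0ms=0b +681.818ms=3/4b
2) 681.818ms=3/4b +3409.091ms=15/4b
3) 4090.909ms=9/2b +681.818ms=3/4b
4) 4772.727ms=21/4b +681.818ms=3/4b
Σ=6b of 6 (66bpm 3/4) — PASS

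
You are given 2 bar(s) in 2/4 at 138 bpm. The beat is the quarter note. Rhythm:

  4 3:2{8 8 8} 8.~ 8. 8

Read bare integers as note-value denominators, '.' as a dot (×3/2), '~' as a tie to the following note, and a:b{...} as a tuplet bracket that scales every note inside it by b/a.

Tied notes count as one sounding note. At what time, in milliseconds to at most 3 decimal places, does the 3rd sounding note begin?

note 3 onset = 4/3b = 579.71ms

1. 0.0ms @ 0 + 434.783ms (1)
2. 434.783ms @ 1 + 144.928ms (1/3)
3. 579.71ms @ 4/3 + 144.928ms (1/3)
4. 724.638ms @ 5/3 + 144.928ms (1/3)
5. 869.565ms @ 2 + 652.174ms (3/2)
6. 1521.739ms @ 7/2 + 217.391ms (1/2)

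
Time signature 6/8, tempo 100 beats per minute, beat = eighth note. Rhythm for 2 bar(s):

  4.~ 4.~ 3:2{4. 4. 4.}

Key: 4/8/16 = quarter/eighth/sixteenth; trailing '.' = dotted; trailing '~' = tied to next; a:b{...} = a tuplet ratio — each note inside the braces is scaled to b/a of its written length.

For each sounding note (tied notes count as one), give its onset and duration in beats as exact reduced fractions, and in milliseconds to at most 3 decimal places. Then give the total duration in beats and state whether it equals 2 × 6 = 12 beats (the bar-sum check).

1) 0.0ms=0b +4800.0ms=8b
2) 4800.0ms=8b +1200.0ms=2b
3) 6000.0ms=10b +1200.0ms=2b
Σ=12b of 12 (100bpm 6/8) — PASS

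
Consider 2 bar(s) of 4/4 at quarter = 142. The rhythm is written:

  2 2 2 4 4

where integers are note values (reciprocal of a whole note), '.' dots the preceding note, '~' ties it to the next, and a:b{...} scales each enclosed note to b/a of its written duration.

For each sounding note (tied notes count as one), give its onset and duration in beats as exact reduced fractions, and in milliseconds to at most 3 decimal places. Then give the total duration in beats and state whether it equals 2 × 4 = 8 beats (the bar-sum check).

1) 0.0ms=0b +845.07ms=2b
2) 845.07ms=2b +845.07ms=2b
3) 1690.141ms=4b +845.07ms=2b
4) 2535.211ms=6b +422.535ms=1b
5) 2957.746ms=7b +422.535ms=1b
Σ=8b of 8 (142bpm 4/4) — PASS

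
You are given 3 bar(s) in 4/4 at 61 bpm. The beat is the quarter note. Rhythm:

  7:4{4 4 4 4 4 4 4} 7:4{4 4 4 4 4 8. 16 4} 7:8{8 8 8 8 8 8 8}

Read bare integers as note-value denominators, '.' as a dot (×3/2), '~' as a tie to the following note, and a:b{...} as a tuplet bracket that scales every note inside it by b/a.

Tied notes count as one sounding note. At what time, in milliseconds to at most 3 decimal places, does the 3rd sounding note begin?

1. 0.0ms @ 0 + 562.061ms (4/7)
2. 562.061ms @ 4/7 + 562.061ms (4/7)
3. 1124.122ms @ 8/7 + 562.061ms (4/7)
4. 1686.183ms @ 12/7 + 562.061ms (4/7)
5. 2248.244ms @ 16/7 + 562.061ms (4/7)
6. 2810.304ms @ 20/7 + 562.061ms (4/7)
7. 3372.365ms @ 24/7 + 562.061ms (4/7)
8. 3934.426ms @ 4 + 562.061ms (4/7)
9. 4496.487ms @ 32/7 + 562.061ms (4/7)
10. 5058.548ms @ 36/7 + 562.061ms (4/7)
11. 5620.609ms @ 40/7 + 562.061ms (4/7)
12. 6182.67ms @ 44/7 + 562.061ms (4/7)
13. 6744.731ms @ 48/7 + 421.546ms (3/7)
14. 7166.276ms @ 51/7 + 140.515ms (1/7)
15. 7306.792ms @ 52/7 + 562.061ms (4/7)
16. 7868.852ms @ 8 + 562.061ms (4/7)
17. 8430.913ms @ 60/7 + 562.061ms (4/7)
18. 8992.974ms @ 64/7 + 562.061ms (4/7)
19. 9555.035ms @ 68/7 + 562.061ms (4/7)
20. 10117.096ms @ 72/7 + 562.061ms (4/7)
21. 10679.157ms @ 76/7 + 562.061ms (4/7)
22. 11241.218ms @ 80/7 + 562.061ms (4/7)

note 3 onset = 8/7b = 1124.122ms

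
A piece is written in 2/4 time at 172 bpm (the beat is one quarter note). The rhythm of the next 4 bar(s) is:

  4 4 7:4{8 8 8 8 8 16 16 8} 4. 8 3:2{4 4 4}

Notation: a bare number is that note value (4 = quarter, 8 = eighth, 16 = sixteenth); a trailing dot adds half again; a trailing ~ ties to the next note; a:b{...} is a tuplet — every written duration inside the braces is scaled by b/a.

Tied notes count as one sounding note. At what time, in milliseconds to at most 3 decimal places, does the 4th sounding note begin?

1. 0.0ms @ 0 + 348.837ms (1)
2. 348.837ms @ 1 + 348.837ms (1)
3. 697.674ms @ 2 + 99.668ms (2/7)
4. 797.342ms @ 16/7 + 99.668ms (2/7)
5. 897.01ms @ 18/7 + 99.668ms (2/7)
6. 996.678ms @ 20/7 + 99.668ms (2/7)
7. 1096.346ms @ 22/7 + 99.668ms (2/7)
8. 1196.013ms @ 24/7 + 49.834ms (1/7)
9. 1245.847ms @ 25/7 + 49.834ms (1/7)
10. 1295.681ms @ 26/7 + 99.668ms (2/7)
11. 1395.349ms @ 4 + 523.256ms (3/2)
12. 1918.605ms @ 11/2 + 174.419ms (1/2)
13. 2093.023ms @ 6 + 232.558ms (2/3)
14. 2325.581ms @ 20/3 + 232.558ms (2/3)
15. 2558.14ms @ 22/3 + 232.558ms (2/3)

note 4 onset = 16/7b = 797.342ms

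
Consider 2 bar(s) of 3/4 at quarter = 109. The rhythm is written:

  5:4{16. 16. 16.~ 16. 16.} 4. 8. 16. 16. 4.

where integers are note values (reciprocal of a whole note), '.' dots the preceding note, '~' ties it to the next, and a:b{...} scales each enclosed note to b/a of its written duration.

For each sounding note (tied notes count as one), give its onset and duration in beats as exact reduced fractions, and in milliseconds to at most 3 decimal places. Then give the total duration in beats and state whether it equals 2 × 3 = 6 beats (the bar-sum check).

1) 0.0ms=0b +165.138ms=3/10b
2) 165.138ms=3/10b +165.138ms=3/10b
3) 330.275ms=3/5b +330.275ms=3/5b
4) 660.55ms=6/5b +165.138ms=3/10b
5) 825.688ms=3/2b +825.688ms=3/2b
6) 1651.376ms=3b +412.844ms=3/4b
7) 2064.22ms=15/4b +206.422ms=3/8b
8) 2270.642ms=33/8b +206.422ms=3/8b
9) 2477.064ms=9/2b +825.688ms=3/2b
Σ=6b of 6 (109bpm 3/4) — PASS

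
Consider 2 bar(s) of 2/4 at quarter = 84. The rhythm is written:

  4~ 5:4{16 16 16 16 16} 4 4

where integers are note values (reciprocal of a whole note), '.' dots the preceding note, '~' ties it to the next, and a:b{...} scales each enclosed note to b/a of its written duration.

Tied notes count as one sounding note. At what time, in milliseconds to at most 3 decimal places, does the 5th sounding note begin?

note 5 onset = 9/5b = 1285.714ms

1. 0.0ms @ 0 + 857.143ms (6/5)
2. 857.143ms @ 6/5 + 142.857ms (1/5)
3. 1000.0ms @ 7/5 + 142.857ms (1/5)
4. 1142.857ms @ 8/5 + 142.857ms (1/5)
5. 1285.714ms @ 9/5 + 142.857ms (1/5)
6. 1428.571ms @ 2 + 714.286ms (1)
7. 2142.857ms @ 3 + 714.286ms (1)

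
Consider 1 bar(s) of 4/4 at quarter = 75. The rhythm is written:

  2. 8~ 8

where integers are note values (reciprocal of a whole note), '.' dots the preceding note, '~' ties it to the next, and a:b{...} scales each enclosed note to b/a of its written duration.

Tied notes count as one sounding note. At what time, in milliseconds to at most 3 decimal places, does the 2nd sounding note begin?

note 2 onset = 3b = 2400.0ms

1. 0.0ms @ 0 + 2400.0ms (3)
2. 2400.0ms @ 3 + 800.0ms (1)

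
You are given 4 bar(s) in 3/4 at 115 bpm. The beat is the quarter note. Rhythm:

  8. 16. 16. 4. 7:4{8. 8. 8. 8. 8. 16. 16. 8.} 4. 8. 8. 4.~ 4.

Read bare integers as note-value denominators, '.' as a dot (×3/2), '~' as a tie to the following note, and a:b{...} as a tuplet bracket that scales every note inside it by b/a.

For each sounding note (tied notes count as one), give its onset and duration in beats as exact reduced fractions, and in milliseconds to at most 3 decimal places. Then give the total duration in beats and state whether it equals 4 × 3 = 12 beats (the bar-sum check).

1) 0.0ms=0b +391.304ms=3/4b
2) 391.304ms=3/4b +195.652ms=3/8b
3) 586.957ms=9/8b +195.652ms=3/8b
4) 782.609ms=3/2b +782.609ms=3/2b
5) 1565.217ms=3b +223.602ms=3/7b
6) 1788.82ms=24/7b +223.602ms=3/7b
7) 2012.422ms=27/7b +223.602ms=3/7b
8) 2236.025ms=30/7b +223.602ms=3/7b
9) 2459.627ms=33/7b +223.602ms=3/7b
10) 2683.23ms=36/7b +111.801ms=3/14b
11) 2795.031ms=75/14b +111.801ms=3/14b
12) 2906.832ms=39/7b +223.602ms=3/7b
13) 3130.435ms=6b +782.609ms=3/2b
14) 3913.043ms=15/2b +391.304ms=3/4b
15) 4304.348ms=33/4b +391.304ms=3/4b
16) 4695.652ms=9b +1565.217ms=3b
Σ=12b of 12 (115bpm 3/4) — PASS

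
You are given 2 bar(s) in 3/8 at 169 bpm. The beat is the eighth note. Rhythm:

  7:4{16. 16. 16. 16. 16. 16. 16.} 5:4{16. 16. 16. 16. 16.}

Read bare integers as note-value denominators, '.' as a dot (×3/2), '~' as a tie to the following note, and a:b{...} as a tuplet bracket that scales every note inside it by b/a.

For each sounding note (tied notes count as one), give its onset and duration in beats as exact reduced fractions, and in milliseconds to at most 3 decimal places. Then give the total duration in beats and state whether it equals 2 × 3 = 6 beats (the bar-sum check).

1) 0.0ms=0b +152.156ms=3/7b
2) 152.156ms=3/7b +152.156ms=3/7b
3) 304.311ms=6/7b +152.156ms=3/7b
4) 456.467ms=9/7b +152.156ms=3/7b
5) 608.622ms=12/7b +152.156ms=3/7b
6) 760.778ms=15/7b +152.156ms=3/7b
7) 912.933ms=18/7b +152.156ms=3/7b
8) 1065.089ms=3b +213.018ms=3/5b
9) 1278.107ms=18/5b +213.018ms=3/5b
10) 1491.124ms=21/5b +213.018ms=3/5b
11) 1704.142ms=24/5b +213.018ms=3/5b
12) 1917.16ms=27/5b +213.018ms=3/5b
Σ=6b of 6 (169bpm 3/8) — PASS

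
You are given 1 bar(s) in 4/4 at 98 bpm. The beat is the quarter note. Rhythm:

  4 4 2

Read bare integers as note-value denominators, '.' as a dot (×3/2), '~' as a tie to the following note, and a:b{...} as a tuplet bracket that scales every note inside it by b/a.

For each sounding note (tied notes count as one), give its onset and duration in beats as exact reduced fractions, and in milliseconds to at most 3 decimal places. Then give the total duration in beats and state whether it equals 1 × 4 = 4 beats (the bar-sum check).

1) 0.0ms=0b +612.245ms=1b
2) 612.245ms=1b +612.245ms=1b
3) 1224.49ms=2b +1224.49ms=2b
Σ=4b of 4 (98bpm 4/4) — PASS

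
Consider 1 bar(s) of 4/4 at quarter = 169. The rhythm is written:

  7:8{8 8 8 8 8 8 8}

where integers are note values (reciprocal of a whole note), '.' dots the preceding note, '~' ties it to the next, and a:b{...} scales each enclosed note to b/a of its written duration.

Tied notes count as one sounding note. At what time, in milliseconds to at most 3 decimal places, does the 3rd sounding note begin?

note 3 onset = 8/7b = 405.748ms

1. 0.0ms @ 0 + 202.874ms (4/7)
2. 202.874ms @ 4/7 + 202.874ms (4/7)
3. 405.748ms @ 8/7 + 202.874ms (4/7)
4. 608.622ms @ 12/7 + 202.874ms (4/7)
5. 811.496ms @ 16/7 + 202.874ms (4/7)
6. 1014.37ms @ 20/7 + 202.874ms (4/7)
7. 1217.244ms @ 24/7 + 202.874ms (4/7)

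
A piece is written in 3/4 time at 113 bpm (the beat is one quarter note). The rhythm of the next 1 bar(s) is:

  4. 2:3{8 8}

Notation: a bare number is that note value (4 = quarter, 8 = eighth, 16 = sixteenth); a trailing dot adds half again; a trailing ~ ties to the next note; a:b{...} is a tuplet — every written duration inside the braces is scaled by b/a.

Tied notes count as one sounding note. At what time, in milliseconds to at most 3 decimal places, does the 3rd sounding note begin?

note 3 onset = 9/4b = 1194.69ms

1. 0.0ms @ 0 + 796.46ms (3/2)
2. 796.46ms @ 3/2 + 398.23ms (3/4)
3. 1194.69ms @ 9/4 + 398.23ms (3/4)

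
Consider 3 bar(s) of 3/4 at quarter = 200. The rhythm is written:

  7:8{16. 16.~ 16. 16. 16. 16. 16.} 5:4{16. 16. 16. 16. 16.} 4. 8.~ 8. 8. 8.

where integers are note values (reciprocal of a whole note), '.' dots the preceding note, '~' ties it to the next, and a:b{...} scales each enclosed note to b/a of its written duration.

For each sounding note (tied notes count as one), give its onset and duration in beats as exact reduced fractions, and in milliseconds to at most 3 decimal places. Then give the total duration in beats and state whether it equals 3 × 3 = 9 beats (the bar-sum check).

1) 0.0ms=0b +128.571ms=3/7b
2) 128.571ms=3/7b +257.143ms=6/7b
3) 385.714ms=9/7b +128.571ms=3/7b
4) 514.286ms=12/7b +128.571ms=3/7b
5) 642.857ms=15/7b +128.571ms=3/7b
6) 771.429ms=18/7b +128.571ms=3/7b
7) 900.0ms=3b +90.0ms=3/10b
8) 990.0ms=33/10b +90.0ms=3/10b
9) 1080.0ms=18/5b +90.0ms=3/10b
10) 1170.0ms=39/10b +90.0ms=3/10b
11) 1260.0ms=21/5b +90.0ms=3/10b
12) 1350.0ms=9/2b +450.0ms=3/2b
13) 1800.0ms=6b +450.0ms=3/2b
14) 2250.0ms=15/2b +225.0ms=3/4b
15) 2475.0ms=33/4b +225.0ms=3/4b
Σ=9b of 9 (200bpm 3/4) — PASS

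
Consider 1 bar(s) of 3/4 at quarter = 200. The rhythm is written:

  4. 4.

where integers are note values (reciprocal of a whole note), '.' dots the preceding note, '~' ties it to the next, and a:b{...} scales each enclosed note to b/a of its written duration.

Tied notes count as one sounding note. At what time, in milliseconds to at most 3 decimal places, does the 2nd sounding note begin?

1. 0.0ms @ 0 + 450.0ms (3/2)
2. 450.0ms @ 3/2 + 450.0ms (3/2)

note 2 onset = 3/2b = 450.0ms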